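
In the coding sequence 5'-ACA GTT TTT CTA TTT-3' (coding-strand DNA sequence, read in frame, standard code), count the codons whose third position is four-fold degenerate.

3

Codon 1 ACA (Thr): third position 4-fold.
Codon 2 GTT (Val): third position 4-fold.
Codon 3 TTT (Phe): third position 2-fold.
Codon 4 CTA (Leu): third position 4-fold.
Codon 5 TTT (Phe): third position 2-fold.
Four-fold degenerate third positions: 3.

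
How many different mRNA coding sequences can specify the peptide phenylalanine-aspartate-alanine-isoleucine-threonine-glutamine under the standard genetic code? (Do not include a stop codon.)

384

Phe: 2 codons.
Asp: 2 codons.
Ala: 4 codons.
Ile: 3 codons.
Thr: 4 codons.
Gln: 2 codons.
2 × 2 × 4 × 3 × 4 × 2 = 384.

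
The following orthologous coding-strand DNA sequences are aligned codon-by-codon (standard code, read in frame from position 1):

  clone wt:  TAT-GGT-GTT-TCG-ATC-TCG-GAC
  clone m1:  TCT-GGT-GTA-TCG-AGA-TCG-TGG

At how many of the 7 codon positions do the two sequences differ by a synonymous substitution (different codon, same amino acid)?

1

Codon 1: TAT Tyr / TCT Ser — nonsynonymous.
Codon 2: GGT Gly / GGT Gly — identical.
Codon 3: GTT Val / GTA Val — synonymous.
Codon 4: TCG Ser / TCG Ser — identical.
Codon 5: ATC Ile / AGA Arg — nonsynonymous.
Codon 6: TCG Ser / TCG Ser — identical.
Codon 7: GAC Asp / TGG Trp — nonsynonymous.
Synonymous differences: 1.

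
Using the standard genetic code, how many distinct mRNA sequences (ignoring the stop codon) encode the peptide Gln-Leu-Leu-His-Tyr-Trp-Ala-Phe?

Gln: 2 codons.
Leu: 6 codons.
Leu: 6 codons.
His: 2 codons.
Tyr: 2 codons.
Trp: 1 codon.
Ala: 4 codons.
Phe: 2 codons.
2 × 6 × 6 × 2 × 2 × 1 × 4 × 2 = 2304.

2304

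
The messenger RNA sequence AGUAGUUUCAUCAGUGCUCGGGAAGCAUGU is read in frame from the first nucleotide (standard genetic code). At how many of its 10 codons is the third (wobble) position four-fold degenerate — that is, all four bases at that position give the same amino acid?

3

Codon 1 AGU (Ser): third position 2-fold.
Codon 2 AGU (Ser): third position 2-fold.
Codon 3 UUC (Phe): third position 2-fold.
Codon 4 AUC (Ile): third position 3-fold.
Codon 5 AGU (Ser): third position 2-fold.
Codon 6 GCU (Ala): third position 4-fold.
Codon 7 CGG (Arg): third position 4-fold.
Codon 8 GAA (Glu): third position 2-fold.
Codon 9 GCA (Ala): third position 4-fold.
Codon 10 UGU (Cys): third position 2-fold.
Four-fold degenerate third positions: 3.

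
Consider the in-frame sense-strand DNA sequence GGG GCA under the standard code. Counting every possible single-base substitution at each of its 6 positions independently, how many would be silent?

6

Codon 1 (GGG, Gly): 3 synonymous substitutions.
Codon 2 (GCA, Ala): 3 synonymous substitutions.
Total: 3 + 3 = 6.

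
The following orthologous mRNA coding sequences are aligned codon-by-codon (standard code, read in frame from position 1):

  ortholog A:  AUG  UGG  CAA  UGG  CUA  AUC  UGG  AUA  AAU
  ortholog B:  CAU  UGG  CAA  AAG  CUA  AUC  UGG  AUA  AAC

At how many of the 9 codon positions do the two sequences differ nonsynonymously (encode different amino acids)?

Codon 1: AUG Met / CAU His — nonsynonymous.
Codon 2: UGG Trp / UGG Trp — identical.
Codon 3: CAA Gln / CAA Gln — identical.
Codon 4: UGG Trp / AAG Lys — nonsynonymous.
Codon 5: CUA Leu / CUA Leu — identical.
Codon 6: AUC Ile / AUC Ile — identical.
Codon 7: UGG Trp / UGG Trp — identical.
Codon 8: AUA Ile / AUA Ile — identical.
Codon 9: AAU Asn / AAC Asn — synonymous.
Nonsynonymous differences: 2.

2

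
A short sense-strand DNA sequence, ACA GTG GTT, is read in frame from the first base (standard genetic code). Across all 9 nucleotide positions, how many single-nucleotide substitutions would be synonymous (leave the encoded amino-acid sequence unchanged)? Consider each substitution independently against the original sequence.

Codon 1 (ACA, Thr): 3 synonymous substitutions.
Codon 2 (GTG, Val): 3 synonymous substitutions.
Codon 3 (GTT, Val): 3 synonymous substitutions.
Total: 3 + 3 + 3 = 9.

9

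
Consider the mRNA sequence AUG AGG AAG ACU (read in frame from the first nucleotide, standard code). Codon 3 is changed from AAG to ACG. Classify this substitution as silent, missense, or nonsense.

missense

Position 8 falls in codon 3: AAG → Lys.
After the substitution the codon is ACG → Thr.
Lys ≠ Thr, so this is a missense mutation.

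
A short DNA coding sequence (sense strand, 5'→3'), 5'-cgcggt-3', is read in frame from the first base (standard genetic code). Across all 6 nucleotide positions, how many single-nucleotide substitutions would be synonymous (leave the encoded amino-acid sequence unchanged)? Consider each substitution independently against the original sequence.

6

Codon 1 (CGC, Arg): 3 synonymous substitutions.
Codon 2 (GGT, Gly): 3 synonymous substitutions.
Total: 3 + 3 = 6.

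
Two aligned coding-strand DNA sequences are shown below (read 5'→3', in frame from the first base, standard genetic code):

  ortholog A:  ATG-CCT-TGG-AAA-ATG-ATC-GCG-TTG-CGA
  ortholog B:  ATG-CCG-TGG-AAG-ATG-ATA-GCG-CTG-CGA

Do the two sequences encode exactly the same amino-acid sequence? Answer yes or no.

yes

Codon 1: ATG Met / ATG Met — identical.
Codon 2: CCT Pro / CCG Pro — synonymous.
Codon 3: TGG Trp / TGG Trp — identical.
Codon 4: AAA Lys / AAG Lys — synonymous.
Codon 5: ATG Met / ATG Met — identical.
Codon 6: ATC Ile / ATA Ile — synonymous.
Codon 7: GCG Ala / GCG Ala — identical.
Codon 8: TTG Leu / CTG Leu — synonymous.
Codon 9: CGA Arg / CGA Arg — identical.
Nonsynonymous differences: 0 → same protein.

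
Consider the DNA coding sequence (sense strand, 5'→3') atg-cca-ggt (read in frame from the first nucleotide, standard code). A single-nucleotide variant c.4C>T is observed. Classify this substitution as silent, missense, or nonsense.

Position 4 falls in codon 2: CCA → Pro.
After the substitution the codon is TCA → Ser.
Pro ≠ Ser, so this is a missense mutation.

missense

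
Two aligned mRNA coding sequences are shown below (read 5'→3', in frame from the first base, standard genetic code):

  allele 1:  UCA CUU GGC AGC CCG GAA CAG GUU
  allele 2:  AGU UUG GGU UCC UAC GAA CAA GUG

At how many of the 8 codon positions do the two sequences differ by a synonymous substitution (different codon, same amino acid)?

6

Codon 1: UCA Ser / AGU Ser — synonymous.
Codon 2: CUU Leu / UUG Leu — synonymous.
Codon 3: GGC Gly / GGU Gly — synonymous.
Codon 4: AGC Ser / UCC Ser — synonymous.
Codon 5: CCG Pro / UAC Tyr — nonsynonymous.
Codon 6: GAA Glu / GAA Glu — identical.
Codon 7: CAG Gln / CAA Gln — synonymous.
Codon 8: GUU Val / GUG Val — synonymous.
Synonymous differences: 6.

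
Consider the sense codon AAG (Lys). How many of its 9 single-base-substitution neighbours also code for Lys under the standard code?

Position 1: none → 0 synonymous.
Position 2: none → 0 synonymous.
Position 3: AAA → 1 synonymous.
Total: 0 + 0 + 1 = 1.

1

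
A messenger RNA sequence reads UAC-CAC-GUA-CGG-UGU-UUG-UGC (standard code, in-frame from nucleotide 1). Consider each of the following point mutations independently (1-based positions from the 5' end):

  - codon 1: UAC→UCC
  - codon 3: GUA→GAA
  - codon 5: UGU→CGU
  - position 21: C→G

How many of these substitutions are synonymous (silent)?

0

Codon 1: UAC (Tyr) → UCC (Ser) — missense.
Codon 3: GUA (Val) → GAA (Glu) — missense.
Codon 5: UGU (Cys) → CGU (Arg) — missense.
Codon 7: UGC (Cys) → UGG (Trp) — missense.
Synonymous: 0 of 4.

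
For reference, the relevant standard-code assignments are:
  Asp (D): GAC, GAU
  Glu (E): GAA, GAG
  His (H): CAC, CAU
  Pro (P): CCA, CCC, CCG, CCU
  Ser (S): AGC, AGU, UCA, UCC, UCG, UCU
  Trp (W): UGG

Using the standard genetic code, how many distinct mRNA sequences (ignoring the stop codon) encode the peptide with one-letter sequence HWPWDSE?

192

His: 2 codons.
Trp: 1 codon.
Pro: 4 codons.
Trp: 1 codon.
Asp: 2 codons.
Ser: 6 codons.
Glu: 2 codons.
2 × 1 × 4 × 1 × 2 × 6 × 2 = 192.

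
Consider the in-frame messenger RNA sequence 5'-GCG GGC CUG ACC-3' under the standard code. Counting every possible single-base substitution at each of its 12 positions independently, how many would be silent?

13

Codon 1 (GCG, Ala): 3 synonymous substitutions.
Codon 2 (GGC, Gly): 3 synonymous substitutions.
Codon 3 (CUG, Leu): 4 synonymous substitutions.
Codon 4 (ACC, Thr): 3 synonymous substitutions.
Total: 3 + 3 + 4 + 3 = 13.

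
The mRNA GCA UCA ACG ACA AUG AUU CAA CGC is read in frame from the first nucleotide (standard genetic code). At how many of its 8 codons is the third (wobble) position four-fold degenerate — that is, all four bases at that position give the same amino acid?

5

Codon 1 GCA (Ala): third position 4-fold.
Codon 2 UCA (Ser): third position 4-fold.
Codon 3 ACG (Thr): third position 4-fold.
Codon 4 ACA (Thr): third position 4-fold.
Codon 5 AUG (Met): third position 1-fold.
Codon 6 AUU (Ile): third position 3-fold.
Codon 7 CAA (Gln): third position 2-fold.
Codon 8 CGC (Arg): third position 4-fold.
Four-fold degenerate third positions: 5.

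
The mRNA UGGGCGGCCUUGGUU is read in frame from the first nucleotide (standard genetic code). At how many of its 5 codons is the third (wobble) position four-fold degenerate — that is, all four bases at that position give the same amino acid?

Codon 1 UGG (Trp): third position 1-fold.
Codon 2 GCG (Ala): third position 4-fold.
Codon 3 GCC (Ala): third position 4-fold.
Codon 4 UUG (Leu): third position 2-fold.
Codon 5 GUU (Val): third position 4-fold.
Four-fold degenerate third positions: 3.

3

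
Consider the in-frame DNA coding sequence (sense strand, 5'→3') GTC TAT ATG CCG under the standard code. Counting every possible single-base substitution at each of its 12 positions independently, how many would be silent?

Codon 1 (GTC, Val): 3 synonymous substitutions.
Codon 2 (TAT, Tyr): 1 synonymous substitution.
Codon 3 (ATG, Met): 0 synonymous substitutions.
Codon 4 (CCG, Pro): 3 synonymous substitutions.
Total: 3 + 1 + 0 + 3 = 7.

7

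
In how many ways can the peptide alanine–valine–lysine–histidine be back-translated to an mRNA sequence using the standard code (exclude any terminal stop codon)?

Ala: 4 codons.
Val: 4 codons.
Lys: 2 codons.
His: 2 codons.
4 × 4 × 2 × 2 = 64.

64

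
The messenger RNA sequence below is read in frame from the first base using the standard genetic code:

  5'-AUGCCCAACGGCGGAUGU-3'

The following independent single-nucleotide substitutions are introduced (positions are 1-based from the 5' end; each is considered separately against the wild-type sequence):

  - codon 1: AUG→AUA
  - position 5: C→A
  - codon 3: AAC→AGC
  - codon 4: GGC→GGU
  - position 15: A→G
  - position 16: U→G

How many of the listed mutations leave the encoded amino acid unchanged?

2

Codon 1: AUG (Met) → AUA (Ile) — missense.
Codon 2: CCC (Pro) → CAC (His) — missense.
Codon 3: AAC (Asn) → AGC (Ser) — missense.
Codon 4: GGC (Gly) → GGU (Gly) — synonymous.
Codon 5: GGA (Gly) → GGG (Gly) — synonymous.
Codon 6: UGU (Cys) → GGU (Gly) — missense.
Synonymous: 2 of 6.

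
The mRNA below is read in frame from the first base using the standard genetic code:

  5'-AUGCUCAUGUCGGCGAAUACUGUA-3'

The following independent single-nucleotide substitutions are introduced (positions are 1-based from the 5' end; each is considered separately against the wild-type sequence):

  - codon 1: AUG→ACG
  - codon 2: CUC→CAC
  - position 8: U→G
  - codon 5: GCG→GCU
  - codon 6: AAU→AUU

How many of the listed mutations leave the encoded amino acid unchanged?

1

Codon 1: AUG (Met) → ACG (Thr) — missense.
Codon 2: CUC (Leu) → CAC (His) — missense.
Codon 3: AUG (Met) → AGG (Arg) — missense.
Codon 5: GCG (Ala) → GCU (Ala) — synonymous.
Codon 6: AAU (Asn) → AUU (Ile) — missense.
Synonymous: 1 of 5.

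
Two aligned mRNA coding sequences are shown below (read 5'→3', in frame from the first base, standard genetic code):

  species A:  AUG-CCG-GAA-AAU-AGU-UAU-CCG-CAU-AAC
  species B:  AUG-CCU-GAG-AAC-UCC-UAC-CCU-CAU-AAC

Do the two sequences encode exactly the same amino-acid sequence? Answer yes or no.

Codon 1: AUG Met / AUG Met — identical.
Codon 2: CCG Pro / CCU Pro — synonymous.
Codon 3: GAA Glu / GAG Glu — synonymous.
Codon 4: AAU Asn / AAC Asn — synonymous.
Codon 5: AGU Ser / UCC Ser — synonymous.
Codon 6: UAU Tyr / UAC Tyr — synonymous.
Codon 7: CCG Pro / CCU Pro — synonymous.
Codon 8: CAU His / CAU His — identical.
Codon 9: AAC Asn / AAC Asn — identical.
Nonsynonymous differences: 0 → same protein.

yes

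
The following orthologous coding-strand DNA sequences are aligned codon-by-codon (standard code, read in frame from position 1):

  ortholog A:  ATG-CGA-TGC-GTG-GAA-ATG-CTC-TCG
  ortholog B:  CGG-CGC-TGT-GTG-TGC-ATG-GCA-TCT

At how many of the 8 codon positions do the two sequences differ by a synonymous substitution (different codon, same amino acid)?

Codon 1: ATG Met / CGG Arg — nonsynonymous.
Codon 2: CGA Arg / CGC Arg — synonymous.
Codon 3: TGC Cys / TGT Cys — synonymous.
Codon 4: GTG Val / GTG Val — identical.
Codon 5: GAA Glu / TGC Cys — nonsynonymous.
Codon 6: ATG Met / ATG Met — identical.
Codon 7: CTC Leu / GCA Ala — nonsynonymous.
Codon 8: TCG Ser / TCT Ser — synonymous.
Synonymous differences: 3.

3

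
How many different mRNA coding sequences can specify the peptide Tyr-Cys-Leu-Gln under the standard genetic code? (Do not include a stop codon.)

48

Tyr: 2 codons.
Cys: 2 codons.
Leu: 6 codons.
Gln: 2 codons.
2 × 2 × 6 × 2 = 48.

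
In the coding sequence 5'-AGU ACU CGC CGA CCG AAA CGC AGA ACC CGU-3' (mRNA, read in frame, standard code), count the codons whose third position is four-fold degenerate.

Codon 1 AGU (Ser): third position 2-fold.
Codon 2 ACU (Thr): third position 4-fold.
Codon 3 CGC (Arg): third position 4-fold.
Codon 4 CGA (Arg): third position 4-fold.
Codon 5 CCG (Pro): third position 4-fold.
Codon 6 AAA (Lys): third position 2-fold.
Codon 7 CGC (Arg): third position 4-fold.
Codon 8 AGA (Arg): third position 2-fold.
Codon 9 ACC (Thr): third position 4-fold.
Codon 10 CGU (Arg): third position 4-fold.
Four-fold degenerate third positions: 7.

7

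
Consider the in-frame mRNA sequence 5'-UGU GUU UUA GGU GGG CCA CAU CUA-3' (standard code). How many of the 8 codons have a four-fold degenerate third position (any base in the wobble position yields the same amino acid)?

Codon 1 UGU (Cys): third position 2-fold.
Codon 2 GUU (Val): third position 4-fold.
Codon 3 UUA (Leu): third position 2-fold.
Codon 4 GGU (Gly): third position 4-fold.
Codon 5 GGG (Gly): third position 4-fold.
Codon 6 CCA (Pro): third position 4-fold.
Codon 7 CAU (His): third position 2-fold.
Codon 8 CUA (Leu): third position 4-fold.
Four-fold degenerate third positions: 5.

5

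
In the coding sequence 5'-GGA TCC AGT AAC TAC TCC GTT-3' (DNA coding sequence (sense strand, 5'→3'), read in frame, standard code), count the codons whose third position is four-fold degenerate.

Codon 1 GGA (Gly): third position 4-fold.
Codon 2 TCC (Ser): third position 4-fold.
Codon 3 AGT (Ser): third position 2-fold.
Codon 4 AAC (Asn): third position 2-fold.
Codon 5 TAC (Tyr): third position 2-fold.
Codon 6 TCC (Ser): third position 4-fold.
Codon 7 GTT (Val): third position 4-fold.
Four-fold degenerate third positions: 4.

4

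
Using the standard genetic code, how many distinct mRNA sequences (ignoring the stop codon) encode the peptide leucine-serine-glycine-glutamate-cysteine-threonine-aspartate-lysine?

Leu: 6 codons.
Ser: 6 codons.
Gly: 4 codons.
Glu: 2 codons.
Cys: 2 codons.
Thr: 4 codons.
Asp: 2 codons.
Lys: 2 codons.
6 × 6 × 4 × 2 × 2 × 4 × 2 × 2 = 9216.

9216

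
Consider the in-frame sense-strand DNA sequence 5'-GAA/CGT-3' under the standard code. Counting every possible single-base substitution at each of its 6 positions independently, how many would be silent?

Codon 1 (GAA, Glu): 1 synonymous substitution.
Codon 2 (CGT, Arg): 3 synonymous substitutions.
Total: 1 + 3 = 4.

4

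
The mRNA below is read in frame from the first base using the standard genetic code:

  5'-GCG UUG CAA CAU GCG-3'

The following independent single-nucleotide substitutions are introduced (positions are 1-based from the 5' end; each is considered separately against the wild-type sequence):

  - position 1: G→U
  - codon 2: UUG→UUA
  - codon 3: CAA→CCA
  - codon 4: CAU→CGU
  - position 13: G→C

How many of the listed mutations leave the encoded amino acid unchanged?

1

Codon 1: GCG (Ala) → UCG (Ser) — missense.
Codon 2: UUG (Leu) → UUA (Leu) — synonymous.
Codon 3: CAA (Gln) → CCA (Pro) — missense.
Codon 4: CAU (His) → CGU (Arg) — missense.
Codon 5: GCG (Ala) → CCG (Pro) — missense.
Synonymous: 1 of 5.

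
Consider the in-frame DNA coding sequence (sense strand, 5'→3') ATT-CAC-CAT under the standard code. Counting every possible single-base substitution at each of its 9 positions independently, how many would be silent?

Codon 1 (ATT, Ile): 2 synonymous substitutions.
Codon 2 (CAC, His): 1 synonymous substitution.
Codon 3 (CAT, His): 1 synonymous substitution.
Total: 2 + 1 + 1 = 4.

4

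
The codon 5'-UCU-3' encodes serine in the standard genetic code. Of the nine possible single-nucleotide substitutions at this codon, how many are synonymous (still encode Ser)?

Position 1: none → 0 synonymous.
Position 2: none → 0 synonymous.
Position 3: UCC, UCA, UCG → 3 synonymous.
Total: 0 + 0 + 3 = 3.

3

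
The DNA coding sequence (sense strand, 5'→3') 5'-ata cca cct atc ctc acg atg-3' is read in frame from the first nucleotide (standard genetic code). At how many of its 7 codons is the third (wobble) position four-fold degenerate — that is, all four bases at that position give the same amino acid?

Codon 1 ATA (Ile): third position 3-fold.
Codon 2 CCA (Pro): third position 4-fold.
Codon 3 CCT (Pro): third position 4-fold.
Codon 4 ATC (Ile): third position 3-fold.
Codon 5 CTC (Leu): third position 4-fold.
Codon 6 ACG (Thr): third position 4-fold.
Codon 7 ATG (Met): third position 1-fold.
Four-fold degenerate third positions: 4.

4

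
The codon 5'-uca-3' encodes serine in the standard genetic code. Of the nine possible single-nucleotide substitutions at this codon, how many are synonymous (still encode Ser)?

3

Position 1: none → 0 synonymous.
Position 2: none → 0 synonymous.
Position 3: UCU, UCC, UCG → 3 synonymous.
Total: 0 + 0 + 3 = 3.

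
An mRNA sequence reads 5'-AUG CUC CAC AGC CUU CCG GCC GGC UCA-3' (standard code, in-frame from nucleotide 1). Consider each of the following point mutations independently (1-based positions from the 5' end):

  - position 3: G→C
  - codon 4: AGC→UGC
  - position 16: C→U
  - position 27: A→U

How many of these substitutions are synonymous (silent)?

Codon 1: AUG (Met) → AUC (Ile) — missense.
Codon 4: AGC (Ser) → UGC (Cys) — missense.
Codon 6: CCG (Pro) → UCG (Ser) — missense.
Codon 9: UCA (Ser) → UCU (Ser) — synonymous.
Synonymous: 1 of 4.

1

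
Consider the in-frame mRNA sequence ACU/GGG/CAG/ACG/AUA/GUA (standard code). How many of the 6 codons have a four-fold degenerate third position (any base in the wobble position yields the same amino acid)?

Codon 1 ACU (Thr): third position 4-fold.
Codon 2 GGG (Gly): third position 4-fold.
Codon 3 CAG (Gln): third position 2-fold.
Codon 4 ACG (Thr): third position 4-fold.
Codon 5 AUA (Ile): third position 3-fold.
Codon 6 GUA (Val): third position 4-fold.
Four-fold degenerate third positions: 4.

4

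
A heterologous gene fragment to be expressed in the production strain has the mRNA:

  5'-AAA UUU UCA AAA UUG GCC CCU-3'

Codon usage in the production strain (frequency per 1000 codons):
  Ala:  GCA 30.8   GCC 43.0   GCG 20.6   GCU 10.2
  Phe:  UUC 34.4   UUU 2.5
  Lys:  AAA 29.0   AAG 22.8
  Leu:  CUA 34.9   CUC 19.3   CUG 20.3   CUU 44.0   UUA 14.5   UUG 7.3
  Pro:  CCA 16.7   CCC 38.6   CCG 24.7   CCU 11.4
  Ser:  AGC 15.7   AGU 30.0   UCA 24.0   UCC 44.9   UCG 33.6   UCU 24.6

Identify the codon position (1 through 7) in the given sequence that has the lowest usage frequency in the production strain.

Codon 1 AAA (Lys): 29.0 per 1000.
Codon 2 UUU (Phe): 2.5 per 1000.
Codon 3 UCA (Ser): 24.0 per 1000.
Codon 4 AAA (Lys): 29.0 per 1000.
Codon 5 UUG (Leu): 7.3 per 1000.
Codon 6 GCC (Ala): 43.0 per 1000.
Codon 7 CCU (Pro): 11.4 per 1000.
Lowest frequency is 2.5 at codon 2.

2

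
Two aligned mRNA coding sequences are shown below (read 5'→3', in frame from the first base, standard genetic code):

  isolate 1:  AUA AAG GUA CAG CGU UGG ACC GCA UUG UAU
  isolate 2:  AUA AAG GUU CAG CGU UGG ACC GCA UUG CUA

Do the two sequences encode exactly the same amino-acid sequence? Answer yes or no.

no

Codon 1: AUA Ile / AUA Ile — identical.
Codon 2: AAG Lys / AAG Lys — identical.
Codon 3: GUA Val / GUU Val — synonymous.
Codon 4: CAG Gln / CAG Gln — identical.
Codon 5: CGU Arg / CGU Arg — identical.
Codon 6: UGG Trp / UGG Trp — identical.
Codon 7: ACC Thr / ACC Thr — identical.
Codon 8: GCA Ala / GCA Ala — identical.
Codon 9: UUG Leu / UUG Leu — identical.
Codon 10: UAU Tyr / CUA Leu — nonsynonymous.
Nonsynonymous differences: 1 → different protein.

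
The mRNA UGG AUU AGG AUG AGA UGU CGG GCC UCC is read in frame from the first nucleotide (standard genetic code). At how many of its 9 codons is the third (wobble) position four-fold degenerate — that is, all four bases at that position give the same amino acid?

3

Codon 1 UGG (Trp): third position 1-fold.
Codon 2 AUU (Ile): third position 3-fold.
Codon 3 AGG (Arg): third position 2-fold.
Codon 4 AUG (Met): third position 1-fold.
Codon 5 AGA (Arg): third position 2-fold.
Codon 6 UGU (Cys): third position 2-fold.
Codon 7 CGG (Arg): third position 4-fold.
Codon 8 GCC (Ala): third position 4-fold.
Codon 9 UCC (Ser): third position 4-fold.
Four-fold degenerate third positions: 3.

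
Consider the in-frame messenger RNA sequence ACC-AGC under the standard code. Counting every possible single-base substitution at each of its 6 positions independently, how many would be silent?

Codon 1 (ACC, Thr): 3 synonymous substitutions.
Codon 2 (AGC, Ser): 1 synonymous substitution.
Total: 3 + 1 = 4.

4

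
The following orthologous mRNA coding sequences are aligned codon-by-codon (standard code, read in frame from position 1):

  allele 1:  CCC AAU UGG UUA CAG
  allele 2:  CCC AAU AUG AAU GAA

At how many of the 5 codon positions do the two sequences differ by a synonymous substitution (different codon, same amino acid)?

0

Codon 1: CCC Pro / CCC Pro — identical.
Codon 2: AAU Asn / AAU Asn — identical.
Codon 3: UGG Trp / AUG Met — nonsynonymous.
Codon 4: UUA Leu / AAU Asn — nonsynonymous.
Codon 5: CAG Gln / GAA Glu — nonsynonymous.
Synonymous differences: 0.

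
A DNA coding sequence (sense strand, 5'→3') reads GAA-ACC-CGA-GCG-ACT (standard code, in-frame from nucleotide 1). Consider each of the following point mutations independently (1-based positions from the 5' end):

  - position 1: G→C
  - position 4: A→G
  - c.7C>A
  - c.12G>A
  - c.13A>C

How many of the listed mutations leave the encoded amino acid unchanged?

2

Codon 1: GAA (Glu) → CAA (Gln) — missense.
Codon 2: ACC (Thr) → GCC (Ala) — missense.
Codon 3: CGA (Arg) → AGA (Arg) — synonymous.
Codon 4: GCG (Ala) → GCA (Ala) — synonymous.
Codon 5: ACT (Thr) → CCT (Pro) — missense.
Synonymous: 2 of 5.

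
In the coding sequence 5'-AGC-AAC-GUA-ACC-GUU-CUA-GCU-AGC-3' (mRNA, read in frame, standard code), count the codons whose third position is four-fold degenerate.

Codon 1 AGC (Ser): third position 2-fold.
Codon 2 AAC (Asn): third position 2-fold.
Codon 3 GUA (Val): third position 4-fold.
Codon 4 ACC (Thr): third position 4-fold.
Codon 5 GUU (Val): third position 4-fold.
Codon 6 CUA (Leu): third position 4-fold.
Codon 7 GCU (Ala): third position 4-fold.
Codon 8 AGC (Ser): third position 2-fold.
Four-fold degenerate third positions: 5.

5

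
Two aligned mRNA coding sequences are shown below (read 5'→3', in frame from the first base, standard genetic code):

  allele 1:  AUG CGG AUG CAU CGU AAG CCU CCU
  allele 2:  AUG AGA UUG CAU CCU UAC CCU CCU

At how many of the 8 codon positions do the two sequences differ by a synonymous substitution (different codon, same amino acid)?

1

Codon 1: AUG Met / AUG Met — identical.
Codon 2: CGG Arg / AGA Arg — synonymous.
Codon 3: AUG Met / UUG Leu — nonsynonymous.
Codon 4: CAU His / CAU His — identical.
Codon 5: CGU Arg / CCU Pro — nonsynonymous.
Codon 6: AAG Lys / UAC Tyr — nonsynonymous.
Codon 7: CCU Pro / CCU Pro — identical.
Codon 8: CCU Pro / CCU Pro — identical.
Synonymous differences: 1.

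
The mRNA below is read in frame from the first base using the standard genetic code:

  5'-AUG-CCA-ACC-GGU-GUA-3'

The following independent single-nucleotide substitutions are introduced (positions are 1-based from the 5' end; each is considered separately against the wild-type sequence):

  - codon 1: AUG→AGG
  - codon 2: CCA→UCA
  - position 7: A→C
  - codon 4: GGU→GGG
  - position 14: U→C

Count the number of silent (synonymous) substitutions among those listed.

1

Codon 1: AUG (Met) → AGG (Arg) — missense.
Codon 2: CCA (Pro) → UCA (Ser) — missense.
Codon 3: ACC (Thr) → CCC (Pro) — missense.
Codon 4: GGU (Gly) → GGG (Gly) — synonymous.
Codon 5: GUA (Val) → GCA (Ala) — missense.
Synonymous: 1 of 5.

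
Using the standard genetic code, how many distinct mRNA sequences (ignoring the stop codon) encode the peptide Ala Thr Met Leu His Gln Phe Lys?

1536

Ala: 4 codons.
Thr: 4 codons.
Met: 1 codon.
Leu: 6 codons.
His: 2 codons.
Gln: 2 codons.
Phe: 2 codons.
Lys: 2 codons.
4 × 4 × 1 × 6 × 2 × 2 × 2 × 2 = 1536.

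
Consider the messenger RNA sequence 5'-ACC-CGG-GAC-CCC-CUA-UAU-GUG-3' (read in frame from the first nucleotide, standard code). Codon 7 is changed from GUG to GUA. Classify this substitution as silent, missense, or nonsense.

silent

Position 21 falls in codon 7: GUG → Val.
After the substitution the codon is GUA → Val.
Both encode Val, so the change is synonymous.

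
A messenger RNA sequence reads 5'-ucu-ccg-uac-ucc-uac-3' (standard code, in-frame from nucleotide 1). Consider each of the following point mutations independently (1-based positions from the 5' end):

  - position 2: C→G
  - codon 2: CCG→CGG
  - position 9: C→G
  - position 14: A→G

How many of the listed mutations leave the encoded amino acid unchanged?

0

Codon 1: UCU (Ser) → UGU (Cys) — missense.
Codon 2: CCG (Pro) → CGG (Arg) — missense.
Codon 3: UAC (Tyr) → UAG (Stop) — nonsense.
Codon 5: UAC (Tyr) → UGC (Cys) — missense.
Synonymous: 0 of 4.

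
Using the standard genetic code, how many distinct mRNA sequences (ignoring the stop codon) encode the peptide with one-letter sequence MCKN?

Met: 1 codon.
Cys: 2 codons.
Lys: 2 codons.
Asn: 2 codons.
1 × 2 × 2 × 2 = 8.

8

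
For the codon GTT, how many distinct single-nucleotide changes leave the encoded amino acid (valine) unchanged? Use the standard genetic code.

Position 1: none → 0 synonymous.
Position 2: none → 0 synonymous.
Position 3: GTC, GTA, GTG → 3 synonymous.
Total: 0 + 0 + 3 = 3.

3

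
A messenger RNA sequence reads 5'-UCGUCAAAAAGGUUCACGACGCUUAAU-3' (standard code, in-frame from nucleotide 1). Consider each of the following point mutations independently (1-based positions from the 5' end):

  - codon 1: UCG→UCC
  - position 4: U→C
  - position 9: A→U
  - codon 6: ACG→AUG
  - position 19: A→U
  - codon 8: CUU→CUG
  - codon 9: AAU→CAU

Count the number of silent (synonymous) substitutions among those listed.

2

Codon 1: UCG (Ser) → UCC (Ser) — synonymous.
Codon 2: UCA (Ser) → CCA (Pro) — missense.
Codon 3: AAA (Lys) → AAU (Asn) — missense.
Codon 6: ACG (Thr) → AUG (Met) — missense.
Codon 7: ACG (Thr) → UCG (Ser) — missense.
Codon 8: CUU (Leu) → CUG (Leu) — synonymous.
Codon 9: AAU (Asn) → CAU (His) — missense.
Synonymous: 2 of 7.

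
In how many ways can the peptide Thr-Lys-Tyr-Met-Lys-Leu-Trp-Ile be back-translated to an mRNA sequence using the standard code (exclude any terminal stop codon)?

576

Thr: 4 codons.
Lys: 2 codons.
Tyr: 2 codons.
Met: 1 codon.
Lys: 2 codons.
Leu: 6 codons.
Trp: 1 codon.
Ile: 3 codons.
4 × 2 × 2 × 1 × 2 × 6 × 1 × 3 = 576.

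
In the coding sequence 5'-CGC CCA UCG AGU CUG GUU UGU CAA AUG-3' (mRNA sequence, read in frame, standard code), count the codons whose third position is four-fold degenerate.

Codon 1 CGC (Arg): third position 4-fold.
Codon 2 CCA (Pro): third position 4-fold.
Codon 3 UCG (Ser): third position 4-fold.
Codon 4 AGU (Ser): third position 2-fold.
Codon 5 CUG (Leu): third position 4-fold.
Codon 6 GUU (Val): third position 4-fold.
Codon 7 UGU (Cys): third position 2-fold.
Codon 8 CAA (Gln): third position 2-fold.
Codon 9 AUG (Met): third position 1-fold.
Four-fold degenerate third positions: 5.

5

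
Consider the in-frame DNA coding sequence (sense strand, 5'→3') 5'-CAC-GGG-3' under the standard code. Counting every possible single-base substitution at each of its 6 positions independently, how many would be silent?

4

Codon 1 (CAC, His): 1 synonymous substitution.
Codon 2 (GGG, Gly): 3 synonymous substitutions.
Total: 1 + 3 = 4.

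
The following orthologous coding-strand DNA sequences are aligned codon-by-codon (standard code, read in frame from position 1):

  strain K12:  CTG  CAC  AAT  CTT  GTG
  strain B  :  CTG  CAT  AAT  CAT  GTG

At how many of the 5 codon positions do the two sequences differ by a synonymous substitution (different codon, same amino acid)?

1

Codon 1: CTG Leu / CTG Leu — identical.
Codon 2: CAC His / CAT His — synonymous.
Codon 3: AAT Asn / AAT Asn — identical.
Codon 4: CTT Leu / CAT His — nonsynonymous.
Codon 5: GTG Val / GTG Val — identical.
Synonymous differences: 1.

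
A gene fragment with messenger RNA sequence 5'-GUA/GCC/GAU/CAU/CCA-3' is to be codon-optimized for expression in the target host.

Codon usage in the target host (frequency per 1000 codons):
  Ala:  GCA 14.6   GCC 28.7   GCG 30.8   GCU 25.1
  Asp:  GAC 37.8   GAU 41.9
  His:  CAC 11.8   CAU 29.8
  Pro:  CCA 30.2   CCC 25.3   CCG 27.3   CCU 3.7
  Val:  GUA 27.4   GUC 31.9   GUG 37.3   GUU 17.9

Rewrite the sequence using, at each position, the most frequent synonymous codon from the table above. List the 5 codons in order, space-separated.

Codon 1 (Val): best is GUG at 37.3.
Codon 2 (Ala): best is GCG at 30.8.
Codon 3 (Asp): best is GAU at 41.9.
Codon 4 (His): best is CAU at 29.8.
Codon 5 (Pro): best is CCA at 30.2.

GUG GCG GAU CAU CCA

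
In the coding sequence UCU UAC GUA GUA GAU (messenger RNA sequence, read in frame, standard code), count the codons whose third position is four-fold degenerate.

Codon 1 UCU (Ser): third position 4-fold.
Codon 2 UAC (Tyr): third position 2-fold.
Codon 3 GUA (Val): third position 4-fold.
Codon 4 GUA (Val): third position 4-fold.
Codon 5 GAU (Asp): third position 2-fold.
Four-fold degenerate third positions: 3.

3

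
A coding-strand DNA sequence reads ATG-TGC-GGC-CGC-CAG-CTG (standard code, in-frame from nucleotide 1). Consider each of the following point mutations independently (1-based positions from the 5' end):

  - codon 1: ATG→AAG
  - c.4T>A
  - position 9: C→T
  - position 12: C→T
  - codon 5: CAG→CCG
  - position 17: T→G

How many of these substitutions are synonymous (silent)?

Codon 1: ATG (Met) → AAG (Lys) — missense.
Codon 2: TGC (Cys) → AGC (Ser) — missense.
Codon 3: GGC (Gly) → GGT (Gly) — synonymous.
Codon 4: CGC (Arg) → CGT (Arg) — synonymous.
Codon 5: CAG (Gln) → CCG (Pro) — missense.
Codon 6: CTG (Leu) → CGG (Arg) — missense.
Synonymous: 2 of 6.

2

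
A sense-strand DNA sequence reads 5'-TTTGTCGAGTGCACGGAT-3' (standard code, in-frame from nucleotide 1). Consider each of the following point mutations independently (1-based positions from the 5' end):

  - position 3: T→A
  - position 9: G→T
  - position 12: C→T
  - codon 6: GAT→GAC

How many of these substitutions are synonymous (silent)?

Codon 1: TTT (Phe) → TTA (Leu) — missense.
Codon 3: GAG (Glu) → GAT (Asp) — missense.
Codon 4: TGC (Cys) → TGT (Cys) — synonymous.
Codon 6: GAT (Asp) → GAC (Asp) — synonymous.
Synonymous: 2 of 4.

2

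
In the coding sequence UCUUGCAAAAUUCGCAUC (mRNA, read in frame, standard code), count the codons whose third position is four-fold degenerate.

2

Codon 1 UCU (Ser): third position 4-fold.
Codon 2 UGC (Cys): third position 2-fold.
Codon 3 AAA (Lys): third position 2-fold.
Codon 4 AUU (Ile): third position 3-fold.
Codon 5 CGC (Arg): third position 4-fold.
Codon 6 AUC (Ile): third position 3-fold.
Four-fold degenerate third positions: 2.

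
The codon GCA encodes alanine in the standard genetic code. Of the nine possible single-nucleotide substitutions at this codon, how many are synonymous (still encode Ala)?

3

Position 1: none → 0 synonymous.
Position 2: none → 0 synonymous.
Position 3: GCT, GCC, GCG → 3 synonymous.
Total: 0 + 0 + 3 = 3.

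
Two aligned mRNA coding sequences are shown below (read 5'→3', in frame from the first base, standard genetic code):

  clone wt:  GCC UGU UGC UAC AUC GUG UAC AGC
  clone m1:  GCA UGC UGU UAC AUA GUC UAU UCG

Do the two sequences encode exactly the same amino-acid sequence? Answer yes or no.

yes

Codon 1: GCC Ala / GCA Ala — synonymous.
Codon 2: UGU Cys / UGC Cys — synonymous.
Codon 3: UGC Cys / UGU Cys — synonymous.
Codon 4: UAC Tyr / UAC Tyr — identical.
Codon 5: AUC Ile / AUA Ile — synonymous.
Codon 6: GUG Val / GUC Val — synonymous.
Codon 7: UAC Tyr / UAU Tyr — synonymous.
Codon 8: AGC Ser / UCG Ser — synonymous.
Nonsynonymous differences: 0 → same protein.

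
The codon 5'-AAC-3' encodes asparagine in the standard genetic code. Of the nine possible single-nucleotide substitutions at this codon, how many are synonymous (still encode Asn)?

Position 1: none → 0 synonymous.
Position 2: none → 0 synonymous.
Position 3: AAU → 1 synonymous.
Total: 0 + 0 + 1 = 1.

1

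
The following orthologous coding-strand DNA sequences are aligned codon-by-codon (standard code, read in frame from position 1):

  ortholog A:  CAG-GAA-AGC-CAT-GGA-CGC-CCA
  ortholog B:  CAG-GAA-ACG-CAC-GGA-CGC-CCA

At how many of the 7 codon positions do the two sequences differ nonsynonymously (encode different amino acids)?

1

Codon 1: CAG Gln / CAG Gln — identical.
Codon 2: GAA Glu / GAA Glu — identical.
Codon 3: AGC Ser / ACG Thr — nonsynonymous.
Codon 4: CAT His / CAC His — synonymous.
Codon 5: GGA Gly / GGA Gly — identical.
Codon 6: CGC Arg / CGC Arg — identical.
Codon 7: CCA Pro / CCA Pro — identical.
Nonsynonymous differences: 1.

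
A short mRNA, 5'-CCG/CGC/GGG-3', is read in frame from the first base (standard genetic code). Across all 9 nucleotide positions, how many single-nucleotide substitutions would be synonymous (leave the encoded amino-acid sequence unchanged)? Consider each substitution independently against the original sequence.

9

Codon 1 (CCG, Pro): 3 synonymous substitutions.
Codon 2 (CGC, Arg): 3 synonymous substitutions.
Codon 3 (GGG, Gly): 3 synonymous substitutions.
Total: 3 + 3 + 3 = 9.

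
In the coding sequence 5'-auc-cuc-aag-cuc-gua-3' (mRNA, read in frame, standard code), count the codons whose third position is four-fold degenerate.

Codon 1 AUC (Ile): third position 3-fold.
Codon 2 CUC (Leu): third position 4-fold.
Codon 3 AAG (Lys): third position 2-fold.
Codon 4 CUC (Leu): third position 4-fold.
Codon 5 GUA (Val): third position 4-fold.
Four-fold degenerate third positions: 3.

3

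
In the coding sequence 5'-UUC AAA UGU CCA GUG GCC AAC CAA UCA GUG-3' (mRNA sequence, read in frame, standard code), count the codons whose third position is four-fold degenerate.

5

Codon 1 UUC (Phe): third position 2-fold.
Codon 2 AAA (Lys): third position 2-fold.
Codon 3 UGU (Cys): third position 2-fold.
Codon 4 CCA (Pro): third position 4-fold.
Codon 5 GUG (Val): third position 4-fold.
Codon 6 GCC (Ala): third position 4-fold.
Codon 7 AAC (Asn): third position 2-fold.
Codon 8 CAA (Gln): third position 2-fold.
Codon 9 UCA (Ser): third position 4-fold.
Codon 10 GUG (Val): third position 4-fold.
Four-fold degenerate third positions: 5.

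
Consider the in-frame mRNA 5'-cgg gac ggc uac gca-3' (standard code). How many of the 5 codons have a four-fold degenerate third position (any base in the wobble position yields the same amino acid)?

3

Codon 1 CGG (Arg): third position 4-fold.
Codon 2 GAC (Asp): third position 2-fold.
Codon 3 GGC (Gly): third position 4-fold.
Codon 4 UAC (Tyr): third position 2-fold.
Codon 5 GCA (Ala): third position 4-fold.
Four-fold degenerate third positions: 3.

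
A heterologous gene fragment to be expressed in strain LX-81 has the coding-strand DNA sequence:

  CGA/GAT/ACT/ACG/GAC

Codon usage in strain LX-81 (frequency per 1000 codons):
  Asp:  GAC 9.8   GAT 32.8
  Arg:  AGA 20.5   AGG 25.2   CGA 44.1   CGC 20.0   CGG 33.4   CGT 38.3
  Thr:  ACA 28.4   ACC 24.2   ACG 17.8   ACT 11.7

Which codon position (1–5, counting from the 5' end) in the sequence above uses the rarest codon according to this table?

Codon 1 CGA (Arg): 44.1 per 1000.
Codon 2 GAT (Asp): 32.8 per 1000.
Codon 3 ACT (Thr): 11.7 per 1000.
Codon 4 ACG (Thr): 17.8 per 1000.
Codon 5 GAC (Asp): 9.8 per 1000.
Lowest frequency is 9.8 at codon 5.

5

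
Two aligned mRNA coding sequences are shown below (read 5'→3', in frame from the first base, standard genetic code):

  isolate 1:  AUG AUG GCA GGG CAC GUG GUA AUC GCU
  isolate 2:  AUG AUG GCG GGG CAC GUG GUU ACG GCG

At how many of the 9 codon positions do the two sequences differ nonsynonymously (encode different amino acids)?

Codon 1: AUG Met / AUG Met — identical.
Codon 2: AUG Met / AUG Met — identical.
Codon 3: GCA Ala / GCG Ala — synonymous.
Codon 4: GGG Gly / GGG Gly — identical.
Codon 5: CAC His / CAC His — identical.
Codon 6: GUG Val / GUG Val — identical.
Codon 7: GUA Val / GUU Val — synonymous.
Codon 8: AUC Ile / ACG Thr — nonsynonymous.
Codon 9: GCU Ala / GCG Ala — synonymous.
Nonsynonymous differences: 1.

1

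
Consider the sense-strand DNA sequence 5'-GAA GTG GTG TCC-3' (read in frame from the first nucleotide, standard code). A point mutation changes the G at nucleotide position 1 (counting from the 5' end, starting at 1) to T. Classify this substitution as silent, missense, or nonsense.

Position 1 falls in codon 1: GAA → Glu.
After the substitution the codon is TAA → Stop.
The new codon is a stop codon, so this is a nonsense mutation.

nonsense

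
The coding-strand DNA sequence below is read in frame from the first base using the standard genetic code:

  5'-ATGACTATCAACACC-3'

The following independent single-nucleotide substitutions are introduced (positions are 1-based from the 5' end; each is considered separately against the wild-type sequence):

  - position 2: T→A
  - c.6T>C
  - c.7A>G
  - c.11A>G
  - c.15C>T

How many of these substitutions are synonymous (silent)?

2

Codon 1: ATG (Met) → AAG (Lys) — missense.
Codon 2: ACT (Thr) → ACC (Thr) — synonymous.
Codon 3: ATC (Ile) → GTC (Val) — missense.
Codon 4: AAC (Asn) → AGC (Ser) — missense.
Codon 5: ACC (Thr) → ACT (Thr) — synonymous.
Synonymous: 2 of 5.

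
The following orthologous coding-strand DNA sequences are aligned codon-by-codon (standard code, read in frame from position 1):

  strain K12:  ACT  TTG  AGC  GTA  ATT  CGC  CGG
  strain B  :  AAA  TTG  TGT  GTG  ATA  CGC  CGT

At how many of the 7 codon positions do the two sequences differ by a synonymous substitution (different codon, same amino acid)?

Codon 1: ACT Thr / AAA Lys — nonsynonymous.
Codon 2: TTG Leu / TTG Leu — identical.
Codon 3: AGC Ser / TGT Cys — nonsynonymous.
Codon 4: GTA Val / GTG Val — synonymous.
Codon 5: ATT Ile / ATA Ile — synonymous.
Codon 6: CGC Arg / CGC Arg — identical.
Codon 7: CGG Arg / CGT Arg — synonymous.
Synonymous differences: 3.

3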